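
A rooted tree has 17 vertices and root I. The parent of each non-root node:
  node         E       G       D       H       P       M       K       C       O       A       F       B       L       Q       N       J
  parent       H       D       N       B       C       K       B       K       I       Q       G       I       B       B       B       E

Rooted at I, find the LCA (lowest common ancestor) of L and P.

B

Ancestors of L (toward the root): L, B, I.
Ancestors of P: P, C, K, B, I.
The deepest node appearing in both lists is B.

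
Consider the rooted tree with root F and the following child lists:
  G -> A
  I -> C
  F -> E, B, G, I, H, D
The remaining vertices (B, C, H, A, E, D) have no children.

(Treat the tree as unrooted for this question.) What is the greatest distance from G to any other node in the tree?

Distances from G peak at 3, attained at C.
G–F–I–C

3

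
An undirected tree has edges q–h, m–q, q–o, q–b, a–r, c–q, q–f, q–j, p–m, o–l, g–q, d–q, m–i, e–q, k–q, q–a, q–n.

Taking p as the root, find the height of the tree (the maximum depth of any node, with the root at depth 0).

The longest root-to-leaf path is p–m–q–a–r (4 edges).

4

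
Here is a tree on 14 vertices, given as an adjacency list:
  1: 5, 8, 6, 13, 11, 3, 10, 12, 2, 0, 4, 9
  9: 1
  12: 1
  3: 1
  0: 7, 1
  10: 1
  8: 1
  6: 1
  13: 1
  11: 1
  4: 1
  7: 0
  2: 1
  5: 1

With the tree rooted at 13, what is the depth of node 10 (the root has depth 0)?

13–1–10 — 2 edges.

2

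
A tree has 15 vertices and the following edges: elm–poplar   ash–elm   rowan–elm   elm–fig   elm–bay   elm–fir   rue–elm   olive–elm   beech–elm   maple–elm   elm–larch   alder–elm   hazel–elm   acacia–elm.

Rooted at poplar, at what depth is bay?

poplar–elm–bay — 2 edges.

2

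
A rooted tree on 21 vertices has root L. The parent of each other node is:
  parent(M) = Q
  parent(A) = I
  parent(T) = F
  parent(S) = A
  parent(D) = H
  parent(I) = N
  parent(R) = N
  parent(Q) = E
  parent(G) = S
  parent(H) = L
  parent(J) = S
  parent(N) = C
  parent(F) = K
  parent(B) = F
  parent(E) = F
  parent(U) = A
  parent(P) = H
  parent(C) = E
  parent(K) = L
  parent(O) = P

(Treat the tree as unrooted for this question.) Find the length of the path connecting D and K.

Walking from D: D–H–L–K. Length 3.

3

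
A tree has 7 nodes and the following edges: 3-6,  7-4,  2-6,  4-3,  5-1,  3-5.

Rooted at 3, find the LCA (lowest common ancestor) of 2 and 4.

3

2's ancestor chain is 2, 6, 3 and 4's is 4, 3; they first meet at 3.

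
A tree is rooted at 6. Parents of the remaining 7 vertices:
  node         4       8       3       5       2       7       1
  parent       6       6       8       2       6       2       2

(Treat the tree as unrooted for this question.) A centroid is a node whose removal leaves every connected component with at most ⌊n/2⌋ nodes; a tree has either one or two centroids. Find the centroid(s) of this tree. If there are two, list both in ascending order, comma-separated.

2, 6

If 2 is removed the pieces have sizes 4, 1, 1, 1, all ≤ ⌊8/2⌋ = 4.
6 is adjacent to 2 and is also a centroid (the largest component after removing it is likewise 4).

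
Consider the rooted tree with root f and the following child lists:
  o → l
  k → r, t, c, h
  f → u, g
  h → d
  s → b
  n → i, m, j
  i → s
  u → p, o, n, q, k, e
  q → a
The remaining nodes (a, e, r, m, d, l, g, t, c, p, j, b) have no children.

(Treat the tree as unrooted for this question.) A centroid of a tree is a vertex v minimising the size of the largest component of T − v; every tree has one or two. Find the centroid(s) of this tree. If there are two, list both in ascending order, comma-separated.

u

Delete u: the remaining components have sizes 6, 6, 2, 2, 2, 1, 1. Max 6 ≤ 10, so u is a centroid.
No neighbour of u does as well, so u is the unique centroid.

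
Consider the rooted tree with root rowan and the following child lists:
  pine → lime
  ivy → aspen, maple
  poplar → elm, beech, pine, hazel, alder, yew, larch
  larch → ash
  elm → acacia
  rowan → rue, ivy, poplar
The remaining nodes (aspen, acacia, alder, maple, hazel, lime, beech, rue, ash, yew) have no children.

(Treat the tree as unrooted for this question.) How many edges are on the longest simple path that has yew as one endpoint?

A farthest node from yew is aspen (maple also at distance 4).
The path yew-poplar-rowan-ivy-aspen has 4 edges.

4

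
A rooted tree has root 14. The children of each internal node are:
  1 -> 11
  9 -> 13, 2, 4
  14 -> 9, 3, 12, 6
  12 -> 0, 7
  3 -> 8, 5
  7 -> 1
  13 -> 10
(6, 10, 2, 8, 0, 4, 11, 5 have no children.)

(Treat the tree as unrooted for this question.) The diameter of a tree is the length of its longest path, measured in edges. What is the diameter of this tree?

7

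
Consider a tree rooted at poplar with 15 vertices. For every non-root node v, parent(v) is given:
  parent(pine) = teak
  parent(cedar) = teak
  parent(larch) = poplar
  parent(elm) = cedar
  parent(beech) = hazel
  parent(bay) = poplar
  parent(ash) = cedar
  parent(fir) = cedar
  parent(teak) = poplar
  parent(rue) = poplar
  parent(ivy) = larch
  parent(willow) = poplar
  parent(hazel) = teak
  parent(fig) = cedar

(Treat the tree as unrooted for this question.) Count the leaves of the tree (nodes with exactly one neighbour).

10

Exactly 10 nodes have a single neighbour: ash, bay, beech, elm, fig, fir, ivy, pine, rue, willow.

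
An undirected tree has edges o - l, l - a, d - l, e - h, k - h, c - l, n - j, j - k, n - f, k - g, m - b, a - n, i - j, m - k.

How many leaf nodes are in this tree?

The leaves are b, c, d, e, f, g, i, o.
That is 8 leaves.

8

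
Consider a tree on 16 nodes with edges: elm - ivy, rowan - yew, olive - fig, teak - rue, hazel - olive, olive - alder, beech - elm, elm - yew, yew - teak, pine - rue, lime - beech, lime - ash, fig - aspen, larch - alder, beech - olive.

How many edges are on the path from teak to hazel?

5

teak – yew – elm – beech – olive – hazel: 5 edges.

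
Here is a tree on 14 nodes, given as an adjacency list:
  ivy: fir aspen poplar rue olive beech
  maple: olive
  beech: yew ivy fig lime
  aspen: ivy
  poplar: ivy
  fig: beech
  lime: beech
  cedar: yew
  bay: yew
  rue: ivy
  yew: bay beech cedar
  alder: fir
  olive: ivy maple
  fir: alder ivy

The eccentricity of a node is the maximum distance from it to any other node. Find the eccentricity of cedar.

5

A farthest node from cedar is alder (maple also at distance 5).
The path cedar-yew-beech-ivy-fir-alder has 5 edges.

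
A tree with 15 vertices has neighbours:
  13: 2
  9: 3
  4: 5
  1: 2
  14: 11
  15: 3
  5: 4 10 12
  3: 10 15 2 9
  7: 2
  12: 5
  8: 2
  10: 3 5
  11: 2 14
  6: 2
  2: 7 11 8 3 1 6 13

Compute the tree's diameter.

6

Starting from 12, a farthest node is 14 at distance 6.
One longest path: 12 - 5 - 10 - 3 - 2 - 11 - 14.
So the diameter is 6.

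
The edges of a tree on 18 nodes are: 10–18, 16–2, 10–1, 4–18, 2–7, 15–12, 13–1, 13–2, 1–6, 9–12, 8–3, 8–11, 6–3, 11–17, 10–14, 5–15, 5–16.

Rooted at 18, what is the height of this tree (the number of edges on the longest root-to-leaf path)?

9 sits deepest: 18–10–1–13–2–16–5–15–12–9 — 9 edges from the root.

9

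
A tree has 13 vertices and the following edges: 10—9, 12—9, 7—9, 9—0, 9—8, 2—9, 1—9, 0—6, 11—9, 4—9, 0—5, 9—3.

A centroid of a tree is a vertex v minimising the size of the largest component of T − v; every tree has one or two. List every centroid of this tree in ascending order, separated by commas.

9

Delete 9: the remaining components have sizes 3, 1, 1, 1, 1, 1, 1, 1, 1, 1. Max 3 ≤ 6, so 9 is a centroid.
No neighbour of 9 does as well, so 9 is the unique centroid.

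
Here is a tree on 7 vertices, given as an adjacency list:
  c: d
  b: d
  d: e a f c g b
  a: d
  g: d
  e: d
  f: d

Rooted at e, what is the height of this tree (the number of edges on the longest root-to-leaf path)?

2

The longest root-to-leaf path is e-d-f (2 edges).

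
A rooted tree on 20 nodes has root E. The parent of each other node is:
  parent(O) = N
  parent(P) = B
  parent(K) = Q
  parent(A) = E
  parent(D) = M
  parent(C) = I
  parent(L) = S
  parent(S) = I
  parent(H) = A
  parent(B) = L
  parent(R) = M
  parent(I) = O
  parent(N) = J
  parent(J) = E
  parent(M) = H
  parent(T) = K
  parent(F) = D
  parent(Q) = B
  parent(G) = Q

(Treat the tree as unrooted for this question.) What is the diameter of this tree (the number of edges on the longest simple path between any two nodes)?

15

Starting from F, a farthest node is T at distance 15.
One longest path: F - D - M - H - A - E - J - N - O - I - S - L - B - Q - K - T.
So the diameter is 15.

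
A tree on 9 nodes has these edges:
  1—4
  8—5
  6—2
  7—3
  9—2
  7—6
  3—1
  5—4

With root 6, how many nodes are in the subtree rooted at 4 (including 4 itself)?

3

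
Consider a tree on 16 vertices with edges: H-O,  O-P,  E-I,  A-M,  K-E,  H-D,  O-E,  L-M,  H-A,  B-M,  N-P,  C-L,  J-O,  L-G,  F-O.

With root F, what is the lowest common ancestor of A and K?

Ancestors of A (toward the root): A, H, O, F.
Ancestors of K: K, E, O, F.
The deepest node appearing in both lists is O.

O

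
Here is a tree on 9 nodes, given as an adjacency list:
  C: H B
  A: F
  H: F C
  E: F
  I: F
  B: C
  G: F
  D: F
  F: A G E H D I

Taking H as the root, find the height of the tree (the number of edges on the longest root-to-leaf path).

A deepest node is G, reached by H-F-G.
That path has 2 edges, so the height is 2.

2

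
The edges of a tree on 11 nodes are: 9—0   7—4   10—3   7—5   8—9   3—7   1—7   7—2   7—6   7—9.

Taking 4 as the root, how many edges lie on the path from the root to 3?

Climbing from 3 to the root: 3–7–4. That's 2 steps.

2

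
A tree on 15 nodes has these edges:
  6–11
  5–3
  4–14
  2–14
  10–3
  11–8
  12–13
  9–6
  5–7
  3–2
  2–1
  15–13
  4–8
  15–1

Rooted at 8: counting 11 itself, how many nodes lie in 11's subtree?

3

Descendants of 11 (including itself): 11, 6, 9. That's 3.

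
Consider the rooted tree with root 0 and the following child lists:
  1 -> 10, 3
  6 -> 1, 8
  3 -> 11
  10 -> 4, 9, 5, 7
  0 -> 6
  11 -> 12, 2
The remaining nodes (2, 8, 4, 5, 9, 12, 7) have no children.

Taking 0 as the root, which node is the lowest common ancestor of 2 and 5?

Path 2→root: 2 11 3 1 6 0; path 5→root: 5 10 1 6 0.
First common node: 1.

1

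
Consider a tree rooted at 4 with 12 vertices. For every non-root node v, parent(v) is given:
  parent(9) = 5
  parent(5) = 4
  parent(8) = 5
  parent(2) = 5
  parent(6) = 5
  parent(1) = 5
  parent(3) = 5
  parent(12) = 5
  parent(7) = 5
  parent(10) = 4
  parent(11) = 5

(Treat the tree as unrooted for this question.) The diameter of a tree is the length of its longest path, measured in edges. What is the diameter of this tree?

3

Starting from 10, a farthest node is 11 at distance 3.
One longest path: 10 - 4 - 5 - 11.
So the diameter is 3.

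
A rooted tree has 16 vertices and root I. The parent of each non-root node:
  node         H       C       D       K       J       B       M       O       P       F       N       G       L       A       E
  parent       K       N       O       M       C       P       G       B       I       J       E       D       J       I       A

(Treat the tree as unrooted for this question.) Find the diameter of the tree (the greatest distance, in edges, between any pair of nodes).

14

BFS from H reaches L last, at distance 14; BFS from L confirms no node is farther.
Path: H – K – M – G – D – O – B – P – I – A – E – N – C – J – L.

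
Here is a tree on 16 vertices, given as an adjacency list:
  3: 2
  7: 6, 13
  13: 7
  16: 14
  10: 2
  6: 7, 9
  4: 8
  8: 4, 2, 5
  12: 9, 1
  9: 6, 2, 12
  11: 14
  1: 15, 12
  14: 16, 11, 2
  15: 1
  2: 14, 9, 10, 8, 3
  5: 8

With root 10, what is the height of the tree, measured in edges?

5

The longest root-to-leaf path is 10–2–9–6–7–13 (5 edges).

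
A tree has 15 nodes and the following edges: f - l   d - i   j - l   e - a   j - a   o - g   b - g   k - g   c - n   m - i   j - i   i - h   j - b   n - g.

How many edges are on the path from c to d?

The path is c–n–g–b–j–i–d, which has 6 edges.

6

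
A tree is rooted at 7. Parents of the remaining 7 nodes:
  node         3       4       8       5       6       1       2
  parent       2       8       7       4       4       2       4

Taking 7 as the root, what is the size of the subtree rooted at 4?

6

Descendants of 4 (including itself): 4, 2, 6, 5, 1, 3. That's 6.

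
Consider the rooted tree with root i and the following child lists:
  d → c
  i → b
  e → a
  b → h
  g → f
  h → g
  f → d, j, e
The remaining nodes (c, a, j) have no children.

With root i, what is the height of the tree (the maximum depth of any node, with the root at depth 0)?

A deepest node is c, reached by i → b → h → g → f → d → c.
That path has 6 edges, so the height is 6.

6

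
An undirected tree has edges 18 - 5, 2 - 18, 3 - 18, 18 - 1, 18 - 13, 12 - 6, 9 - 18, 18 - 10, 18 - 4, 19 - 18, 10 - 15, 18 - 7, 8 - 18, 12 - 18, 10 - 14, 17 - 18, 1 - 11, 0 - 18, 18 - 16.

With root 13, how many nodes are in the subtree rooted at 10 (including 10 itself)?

3

10's subtree: {10, 14, 15}, size 3.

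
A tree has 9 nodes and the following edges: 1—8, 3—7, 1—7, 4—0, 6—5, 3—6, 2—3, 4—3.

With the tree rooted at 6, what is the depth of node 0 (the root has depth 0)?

3

Path from 6 to 0: 6 → 3 → 4 → 0, which has 3 edges.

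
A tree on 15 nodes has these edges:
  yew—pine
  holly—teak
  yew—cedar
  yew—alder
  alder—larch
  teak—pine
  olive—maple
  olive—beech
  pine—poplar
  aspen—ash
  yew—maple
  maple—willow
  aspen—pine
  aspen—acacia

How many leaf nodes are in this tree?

The leaves are acacia, ash, beech, cedar, holly, larch, poplar, willow.
That is 8 leaves.

8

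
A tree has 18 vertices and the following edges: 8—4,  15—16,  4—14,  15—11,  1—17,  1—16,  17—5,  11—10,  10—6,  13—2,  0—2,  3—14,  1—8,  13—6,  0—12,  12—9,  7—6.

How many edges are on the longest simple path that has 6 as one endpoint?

9

A farthest node from 6 is 3.
The path 6-10-11-15-16-1-8-4-14-3 has 9 edges.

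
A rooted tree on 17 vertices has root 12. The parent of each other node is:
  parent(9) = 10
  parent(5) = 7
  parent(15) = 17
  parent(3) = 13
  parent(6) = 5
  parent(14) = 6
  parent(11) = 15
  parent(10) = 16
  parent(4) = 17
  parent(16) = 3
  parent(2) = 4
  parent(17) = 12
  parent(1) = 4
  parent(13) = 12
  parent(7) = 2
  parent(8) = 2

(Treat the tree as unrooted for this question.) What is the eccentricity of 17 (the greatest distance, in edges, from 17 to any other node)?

6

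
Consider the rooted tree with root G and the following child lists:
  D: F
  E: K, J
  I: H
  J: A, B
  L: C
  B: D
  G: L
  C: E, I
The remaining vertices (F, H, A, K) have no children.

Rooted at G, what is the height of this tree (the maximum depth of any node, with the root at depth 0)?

F sits deepest: G-L-C-E-J-B-D-F — 7 edges from the root.

7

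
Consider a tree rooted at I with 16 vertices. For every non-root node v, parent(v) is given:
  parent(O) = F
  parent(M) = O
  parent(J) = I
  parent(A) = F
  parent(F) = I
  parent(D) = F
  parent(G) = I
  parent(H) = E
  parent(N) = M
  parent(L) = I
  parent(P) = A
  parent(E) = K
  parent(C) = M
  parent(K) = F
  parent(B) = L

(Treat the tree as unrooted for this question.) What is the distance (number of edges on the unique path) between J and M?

J – I – F – O – M: 4 edges.

4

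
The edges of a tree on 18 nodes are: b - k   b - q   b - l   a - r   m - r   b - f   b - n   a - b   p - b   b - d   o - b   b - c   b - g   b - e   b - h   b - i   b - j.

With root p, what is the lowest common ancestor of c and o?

b

c's ancestor chain is c, b, p and o's is o, b, p; they first meet at b.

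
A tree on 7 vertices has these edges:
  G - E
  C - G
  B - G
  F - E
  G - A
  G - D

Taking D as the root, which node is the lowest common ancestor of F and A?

G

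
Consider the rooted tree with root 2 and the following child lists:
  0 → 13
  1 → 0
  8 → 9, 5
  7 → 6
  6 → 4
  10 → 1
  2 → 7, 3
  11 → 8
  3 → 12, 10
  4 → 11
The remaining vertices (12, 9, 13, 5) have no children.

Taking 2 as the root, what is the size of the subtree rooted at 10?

4

10's subtree: {10, 1, 0, 13}, size 4.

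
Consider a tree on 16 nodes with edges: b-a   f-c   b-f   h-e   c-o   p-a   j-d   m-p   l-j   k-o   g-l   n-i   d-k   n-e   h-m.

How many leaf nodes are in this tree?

2

Exactly 2 nodes have a single neighbour: g, i.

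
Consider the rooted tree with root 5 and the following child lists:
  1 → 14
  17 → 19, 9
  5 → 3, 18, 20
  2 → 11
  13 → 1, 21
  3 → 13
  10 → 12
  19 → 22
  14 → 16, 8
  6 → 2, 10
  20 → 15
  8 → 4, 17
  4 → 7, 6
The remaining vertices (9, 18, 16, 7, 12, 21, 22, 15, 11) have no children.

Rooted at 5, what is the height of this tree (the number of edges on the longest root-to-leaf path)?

9

A deepest node is 11, reached by 5 → 3 → 13 → 1 → 14 → 8 → 4 → 6 → 2 → 11.
That path has 9 edges, so the height is 9.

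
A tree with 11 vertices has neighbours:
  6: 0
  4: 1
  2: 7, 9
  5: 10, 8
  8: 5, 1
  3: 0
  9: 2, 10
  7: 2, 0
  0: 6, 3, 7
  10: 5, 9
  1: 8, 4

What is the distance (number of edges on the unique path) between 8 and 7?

5

The path is 8 – 5 – 10 – 9 – 2 – 7, which has 5 edges.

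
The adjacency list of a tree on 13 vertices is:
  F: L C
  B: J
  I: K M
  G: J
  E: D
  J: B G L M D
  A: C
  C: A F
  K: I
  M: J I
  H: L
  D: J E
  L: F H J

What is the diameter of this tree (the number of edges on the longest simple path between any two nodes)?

BFS from A reaches K last, at distance 7; BFS from K confirms no node is farther.
Path: A–C–F–L–J–M–I–K.

7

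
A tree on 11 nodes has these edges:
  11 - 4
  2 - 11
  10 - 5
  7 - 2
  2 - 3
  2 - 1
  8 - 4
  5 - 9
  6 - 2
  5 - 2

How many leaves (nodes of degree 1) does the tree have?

Exactly 7 nodes have a single neighbour: 1, 3, 6, 7, 8, 9, 10.

7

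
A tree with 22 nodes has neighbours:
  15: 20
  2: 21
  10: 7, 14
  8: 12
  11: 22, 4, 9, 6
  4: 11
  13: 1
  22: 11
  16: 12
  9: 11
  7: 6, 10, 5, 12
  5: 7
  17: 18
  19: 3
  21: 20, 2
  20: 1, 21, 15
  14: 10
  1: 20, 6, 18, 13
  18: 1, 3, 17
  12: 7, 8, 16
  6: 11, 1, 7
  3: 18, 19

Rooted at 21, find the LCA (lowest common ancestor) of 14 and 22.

Ancestors of 14 (toward the root): 14, 10, 7, 6, 1, 20, 21.
Ancestors of 22: 22, 11, 6, 1, 20, 21.
The deepest node appearing in both lists is 6.

6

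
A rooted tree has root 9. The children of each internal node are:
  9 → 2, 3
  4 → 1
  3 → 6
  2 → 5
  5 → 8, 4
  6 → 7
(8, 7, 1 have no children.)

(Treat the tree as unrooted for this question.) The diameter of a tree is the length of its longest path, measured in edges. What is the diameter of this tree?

Starting from 1, a farthest node is 7 at distance 7.
One longest path: 1 - 4 - 5 - 2 - 9 - 3 - 6 - 7.
So the diameter is 7.

7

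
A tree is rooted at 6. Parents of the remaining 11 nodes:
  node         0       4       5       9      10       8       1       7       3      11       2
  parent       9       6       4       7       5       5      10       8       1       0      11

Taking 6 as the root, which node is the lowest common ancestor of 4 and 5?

Path 4→root: 4 6; path 5→root: 5 4 6.
First common node: 4.

4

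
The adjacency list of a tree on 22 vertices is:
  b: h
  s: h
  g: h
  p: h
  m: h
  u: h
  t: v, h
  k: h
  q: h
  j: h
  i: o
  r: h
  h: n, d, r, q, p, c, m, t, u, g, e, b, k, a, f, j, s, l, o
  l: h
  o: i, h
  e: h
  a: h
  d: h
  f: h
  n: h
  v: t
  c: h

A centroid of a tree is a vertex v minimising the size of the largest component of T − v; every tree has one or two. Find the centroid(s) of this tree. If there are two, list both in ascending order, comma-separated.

h

Removing h splits the tree into components of sizes 2, 2, 1, 1, 1, 1, 1, 1, 1, 1, 1, 1, 1, 1, 1, 1, 1, 1, 1; the largest is 2 ≤ ⌊22/2⌋ = 11.
No neighbour of h does as well, so h is the unique centroid.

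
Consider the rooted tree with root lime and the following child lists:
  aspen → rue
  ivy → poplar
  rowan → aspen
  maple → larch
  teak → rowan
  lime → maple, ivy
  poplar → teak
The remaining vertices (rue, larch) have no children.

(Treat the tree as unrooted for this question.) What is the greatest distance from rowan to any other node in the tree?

Distances from rowan peak at 6, attained at larch.
rowan – teak – poplar – ivy – lime – maple – larch

6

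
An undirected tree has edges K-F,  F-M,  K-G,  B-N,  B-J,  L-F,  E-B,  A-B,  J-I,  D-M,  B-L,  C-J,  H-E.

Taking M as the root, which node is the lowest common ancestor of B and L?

L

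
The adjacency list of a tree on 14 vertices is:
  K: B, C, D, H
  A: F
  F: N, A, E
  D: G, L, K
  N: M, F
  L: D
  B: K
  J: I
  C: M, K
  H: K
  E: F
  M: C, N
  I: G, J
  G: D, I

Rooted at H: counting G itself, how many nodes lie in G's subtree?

3

G's subtree: {G, I, J}, size 3.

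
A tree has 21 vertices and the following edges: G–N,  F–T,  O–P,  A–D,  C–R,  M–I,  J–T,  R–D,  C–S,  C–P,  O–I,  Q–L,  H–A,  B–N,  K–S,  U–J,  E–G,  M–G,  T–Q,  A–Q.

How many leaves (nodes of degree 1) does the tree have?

The leaves are B, E, F, H, K, L, U.
That is 7 leaves.

7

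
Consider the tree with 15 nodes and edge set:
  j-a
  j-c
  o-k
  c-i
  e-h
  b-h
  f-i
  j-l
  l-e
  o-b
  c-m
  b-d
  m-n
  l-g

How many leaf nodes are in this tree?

Exactly 6 nodes have a single neighbour: a, d, f, g, k, n.

6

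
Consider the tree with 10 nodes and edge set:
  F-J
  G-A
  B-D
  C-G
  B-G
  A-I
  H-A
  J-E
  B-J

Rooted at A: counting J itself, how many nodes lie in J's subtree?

3

J's subtree: {J, E, F}, size 3.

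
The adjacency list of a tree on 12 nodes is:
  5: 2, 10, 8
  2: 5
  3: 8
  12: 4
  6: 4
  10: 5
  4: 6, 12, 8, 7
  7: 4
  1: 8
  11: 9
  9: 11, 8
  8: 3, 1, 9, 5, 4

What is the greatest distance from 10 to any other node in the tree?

A farthest node from 10 is 12 (7, 6, 11 also at distance 4).
The path 10–5–8–4–12 has 4 edges.

4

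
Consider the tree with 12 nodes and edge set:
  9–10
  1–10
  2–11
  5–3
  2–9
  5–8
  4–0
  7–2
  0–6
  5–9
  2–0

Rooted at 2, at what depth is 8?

Climbing from 8 to the root: 8–5–9–2. That's 3 steps.

3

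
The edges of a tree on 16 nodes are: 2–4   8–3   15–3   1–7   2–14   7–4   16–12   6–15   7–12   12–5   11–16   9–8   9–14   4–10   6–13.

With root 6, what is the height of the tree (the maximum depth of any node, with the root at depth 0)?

11

11 sits deepest: 6-15-3-8-9-14-2-4-7-12-16-11 — 11 edges from the root.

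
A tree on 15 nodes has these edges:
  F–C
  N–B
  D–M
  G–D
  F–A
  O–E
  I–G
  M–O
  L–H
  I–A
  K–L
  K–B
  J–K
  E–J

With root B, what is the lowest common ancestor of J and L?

Ancestors of J (toward the root): J, K, B.
Ancestors of L: L, K, B.
The deepest node appearing in both lists is K.

K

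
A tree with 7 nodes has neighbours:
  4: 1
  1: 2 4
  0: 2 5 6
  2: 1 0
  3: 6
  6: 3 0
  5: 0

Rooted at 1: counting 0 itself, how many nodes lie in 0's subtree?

0's subtree: {0, 5, 6, 3}, size 4.

4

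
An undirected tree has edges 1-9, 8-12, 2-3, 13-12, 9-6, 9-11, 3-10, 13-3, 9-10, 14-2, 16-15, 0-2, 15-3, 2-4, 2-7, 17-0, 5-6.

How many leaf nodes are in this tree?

9

Degree-1 nodes: 1, 4, 5, 7, 8, 11, 14, 16, 17 — 9 of them.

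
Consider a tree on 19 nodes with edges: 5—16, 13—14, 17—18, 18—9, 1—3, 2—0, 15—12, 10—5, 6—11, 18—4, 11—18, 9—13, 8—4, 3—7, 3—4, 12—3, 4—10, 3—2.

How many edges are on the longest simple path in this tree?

A longest path is 14 – 13 – 9 – 18 – 4 – 10 – 5 – 16, with 7 edges.

7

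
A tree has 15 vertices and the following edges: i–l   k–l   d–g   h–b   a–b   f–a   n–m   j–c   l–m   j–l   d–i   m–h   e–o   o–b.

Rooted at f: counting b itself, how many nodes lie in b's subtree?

13

The subtree rooted at b contains: b, h, o, m, e, l, n, i, j, k, d, c, g — 13 nodes.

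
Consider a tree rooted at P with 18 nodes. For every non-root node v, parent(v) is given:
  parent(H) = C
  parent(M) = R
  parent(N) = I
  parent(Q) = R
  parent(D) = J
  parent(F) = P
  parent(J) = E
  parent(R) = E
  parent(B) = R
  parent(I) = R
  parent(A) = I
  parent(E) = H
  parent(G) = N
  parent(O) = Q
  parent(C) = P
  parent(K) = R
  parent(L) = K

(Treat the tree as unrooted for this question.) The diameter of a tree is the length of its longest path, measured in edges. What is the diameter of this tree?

8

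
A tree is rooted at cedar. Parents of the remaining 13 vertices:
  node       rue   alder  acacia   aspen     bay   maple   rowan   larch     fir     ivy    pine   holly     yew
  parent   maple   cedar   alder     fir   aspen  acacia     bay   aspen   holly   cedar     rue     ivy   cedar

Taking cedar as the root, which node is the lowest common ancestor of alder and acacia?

alder

Ancestors of alder (toward the root): alder, cedar.
Ancestors of acacia: acacia, alder, cedar.
The deepest node appearing in both lists is alder.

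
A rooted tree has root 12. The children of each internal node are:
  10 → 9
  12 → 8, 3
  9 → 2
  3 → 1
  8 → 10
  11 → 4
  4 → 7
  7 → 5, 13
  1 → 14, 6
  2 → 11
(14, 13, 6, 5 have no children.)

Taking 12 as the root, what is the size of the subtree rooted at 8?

The subtree rooted at 8 contains: 8, 10, 9, 2, 11, 4, 7, 5, 13 — 9 nodes.

9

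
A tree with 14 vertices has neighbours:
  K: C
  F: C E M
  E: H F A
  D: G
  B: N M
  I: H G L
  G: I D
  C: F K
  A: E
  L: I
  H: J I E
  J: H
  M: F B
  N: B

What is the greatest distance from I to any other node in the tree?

6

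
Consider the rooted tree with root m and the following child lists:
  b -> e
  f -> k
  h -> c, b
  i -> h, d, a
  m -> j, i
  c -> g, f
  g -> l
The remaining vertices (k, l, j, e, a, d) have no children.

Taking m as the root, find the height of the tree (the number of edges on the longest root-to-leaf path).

5

l sits deepest: m → i → h → c → g → l — 5 edges from the root.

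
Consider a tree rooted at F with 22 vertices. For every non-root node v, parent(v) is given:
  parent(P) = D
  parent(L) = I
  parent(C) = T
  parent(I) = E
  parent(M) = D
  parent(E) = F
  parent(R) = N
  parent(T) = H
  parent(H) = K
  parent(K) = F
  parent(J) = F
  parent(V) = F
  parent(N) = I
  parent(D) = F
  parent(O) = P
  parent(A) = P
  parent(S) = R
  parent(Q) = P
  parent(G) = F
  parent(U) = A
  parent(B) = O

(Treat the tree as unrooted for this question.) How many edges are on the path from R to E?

3

The path is R – N – I – E, which has 3 edges.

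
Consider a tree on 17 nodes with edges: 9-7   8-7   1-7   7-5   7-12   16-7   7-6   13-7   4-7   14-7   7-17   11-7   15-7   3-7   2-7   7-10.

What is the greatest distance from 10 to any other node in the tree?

2

A farthest node from 10 is 3 (2, 12, 14, 4, 8, 11, 1, 17, 16, 9, 5, 15, 6, 13 also at distance 2).
The path 10–7–3 has 2 edges.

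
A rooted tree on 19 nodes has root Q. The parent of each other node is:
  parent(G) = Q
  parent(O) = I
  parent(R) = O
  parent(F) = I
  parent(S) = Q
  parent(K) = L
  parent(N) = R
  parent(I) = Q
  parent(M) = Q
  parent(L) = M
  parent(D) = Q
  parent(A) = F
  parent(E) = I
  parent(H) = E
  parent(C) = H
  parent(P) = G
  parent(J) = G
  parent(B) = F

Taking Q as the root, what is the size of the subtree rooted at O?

3

O's subtree: {O, R, N}, size 3.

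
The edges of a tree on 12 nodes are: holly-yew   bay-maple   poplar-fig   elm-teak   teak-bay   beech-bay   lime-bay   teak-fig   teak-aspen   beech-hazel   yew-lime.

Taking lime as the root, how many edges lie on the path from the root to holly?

2

Climbing from holly to the root: holly → yew → lime. That's 2 steps.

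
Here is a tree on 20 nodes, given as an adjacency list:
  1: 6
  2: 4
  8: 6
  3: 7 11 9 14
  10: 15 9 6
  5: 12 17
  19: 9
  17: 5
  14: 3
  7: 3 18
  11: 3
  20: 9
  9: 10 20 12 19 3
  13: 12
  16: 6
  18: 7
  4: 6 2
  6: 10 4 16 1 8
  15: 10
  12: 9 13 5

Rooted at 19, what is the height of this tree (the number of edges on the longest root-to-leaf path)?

5

A deepest node is 2, reached by 19 – 9 – 10 – 6 – 4 – 2.
That path has 5 edges, so the height is 5.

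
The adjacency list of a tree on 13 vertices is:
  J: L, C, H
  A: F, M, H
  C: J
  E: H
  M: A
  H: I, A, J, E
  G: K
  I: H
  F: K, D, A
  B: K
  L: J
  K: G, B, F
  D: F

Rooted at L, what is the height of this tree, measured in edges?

6

A deepest node is G, reached by L – J – H – A – F – K – G.
That path has 6 edges, so the height is 6.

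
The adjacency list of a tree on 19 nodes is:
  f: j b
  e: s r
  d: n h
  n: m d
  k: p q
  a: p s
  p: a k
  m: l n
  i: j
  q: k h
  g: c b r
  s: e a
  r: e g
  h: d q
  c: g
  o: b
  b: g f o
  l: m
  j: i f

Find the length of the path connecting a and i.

8

Walking from a: a - s - e - r - g - b - f - j - i. Length 8.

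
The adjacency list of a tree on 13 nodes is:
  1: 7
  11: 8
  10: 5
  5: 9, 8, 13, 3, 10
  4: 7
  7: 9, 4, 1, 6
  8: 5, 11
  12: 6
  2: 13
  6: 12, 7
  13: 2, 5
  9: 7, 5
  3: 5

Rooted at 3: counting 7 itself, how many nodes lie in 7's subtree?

7's subtree: {7, 6, 1, 4, 12}, size 5.

5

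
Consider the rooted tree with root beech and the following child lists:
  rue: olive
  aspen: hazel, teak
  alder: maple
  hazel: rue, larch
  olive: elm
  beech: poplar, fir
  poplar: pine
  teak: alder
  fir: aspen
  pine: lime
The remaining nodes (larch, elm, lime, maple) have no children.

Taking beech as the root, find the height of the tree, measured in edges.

6

The longest root-to-leaf path is beech–fir–aspen–hazel–rue–olive–elm (6 edges).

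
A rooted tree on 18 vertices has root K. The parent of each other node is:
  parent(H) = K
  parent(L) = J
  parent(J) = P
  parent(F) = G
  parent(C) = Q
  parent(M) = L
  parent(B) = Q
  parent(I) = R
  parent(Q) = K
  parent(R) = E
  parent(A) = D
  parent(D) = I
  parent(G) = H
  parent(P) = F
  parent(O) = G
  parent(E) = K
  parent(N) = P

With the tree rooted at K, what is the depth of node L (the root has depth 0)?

6

Climbing from L to the root: L – J – P – F – G – H – K. That's 6 steps.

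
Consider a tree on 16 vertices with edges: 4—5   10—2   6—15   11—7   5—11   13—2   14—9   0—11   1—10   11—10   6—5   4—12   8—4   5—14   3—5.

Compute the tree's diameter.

6

A longest path is 13-2-10-11-5-14-9, with 6 edges.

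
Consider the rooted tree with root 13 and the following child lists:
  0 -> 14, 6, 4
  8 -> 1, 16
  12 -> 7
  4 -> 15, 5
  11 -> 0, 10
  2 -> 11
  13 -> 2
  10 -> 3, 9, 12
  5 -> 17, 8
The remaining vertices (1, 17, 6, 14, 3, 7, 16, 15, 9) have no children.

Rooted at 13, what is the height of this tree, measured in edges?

7

1 sits deepest: 13 – 2 – 11 – 0 – 4 – 5 – 8 – 1 — 7 edges from the root.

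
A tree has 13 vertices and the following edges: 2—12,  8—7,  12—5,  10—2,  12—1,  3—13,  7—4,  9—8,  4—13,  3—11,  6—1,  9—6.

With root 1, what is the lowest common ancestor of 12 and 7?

Path 12→root: 12 1; path 7→root: 7 8 9 6 1.
First common node: 1.

1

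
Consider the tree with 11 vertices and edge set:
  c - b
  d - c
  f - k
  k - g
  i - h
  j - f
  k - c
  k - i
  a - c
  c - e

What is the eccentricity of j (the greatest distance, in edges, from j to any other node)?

4

A farthest node from j is d (e, a, h, b also at distance 4).
The path j-f-k-c-d has 4 edges.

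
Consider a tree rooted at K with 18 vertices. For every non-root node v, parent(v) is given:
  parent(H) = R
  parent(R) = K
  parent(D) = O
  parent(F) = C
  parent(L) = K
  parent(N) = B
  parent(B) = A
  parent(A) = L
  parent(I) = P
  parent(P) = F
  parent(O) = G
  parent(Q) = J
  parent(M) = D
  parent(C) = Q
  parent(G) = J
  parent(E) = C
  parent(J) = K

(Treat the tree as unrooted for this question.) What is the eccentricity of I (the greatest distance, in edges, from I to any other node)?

Distances from I peak at 10, attained at N.
I–P–F–C–Q–J–K–L–A–B–N

10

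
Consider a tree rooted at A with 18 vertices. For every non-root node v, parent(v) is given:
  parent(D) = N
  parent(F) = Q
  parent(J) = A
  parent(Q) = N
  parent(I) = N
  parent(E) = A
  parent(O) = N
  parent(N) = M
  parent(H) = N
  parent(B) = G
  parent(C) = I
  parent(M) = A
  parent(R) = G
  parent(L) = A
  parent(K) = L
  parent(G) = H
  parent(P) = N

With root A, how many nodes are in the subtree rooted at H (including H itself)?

4

H's subtree: {H, G, B, R}, size 4.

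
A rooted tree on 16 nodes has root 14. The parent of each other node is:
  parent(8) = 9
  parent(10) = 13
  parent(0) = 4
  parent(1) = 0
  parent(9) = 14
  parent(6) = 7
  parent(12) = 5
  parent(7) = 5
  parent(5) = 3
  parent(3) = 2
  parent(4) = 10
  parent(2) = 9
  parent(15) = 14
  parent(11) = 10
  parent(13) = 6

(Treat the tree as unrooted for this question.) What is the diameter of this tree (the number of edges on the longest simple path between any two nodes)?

A longest path is 1 - 0 - 4 - 10 - 13 - 6 - 7 - 5 - 3 - 2 - 9 - 14 - 15, with 12 edges.

12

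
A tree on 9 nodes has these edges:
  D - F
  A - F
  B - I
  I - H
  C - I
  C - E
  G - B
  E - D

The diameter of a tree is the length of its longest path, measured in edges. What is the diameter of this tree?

Starting from A, a farthest node is G at distance 7.
One longest path: A - F - D - E - C - I - B - G.
So the diameter is 7.

7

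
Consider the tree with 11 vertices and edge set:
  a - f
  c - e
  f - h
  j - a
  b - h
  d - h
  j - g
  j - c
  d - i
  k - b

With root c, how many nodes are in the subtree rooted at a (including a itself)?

7

Descendants of a (including itself): a, f, h, b, d, k, i. That's 7.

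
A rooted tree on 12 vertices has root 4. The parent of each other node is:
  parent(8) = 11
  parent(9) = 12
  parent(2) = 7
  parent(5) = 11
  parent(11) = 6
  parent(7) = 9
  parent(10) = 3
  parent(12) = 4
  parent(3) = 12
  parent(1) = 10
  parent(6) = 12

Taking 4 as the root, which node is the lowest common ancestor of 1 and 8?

12

1's ancestor chain is 1, 10, 3, 12, 4 and 8's is 8, 11, 6, 12, 4; they first meet at 12.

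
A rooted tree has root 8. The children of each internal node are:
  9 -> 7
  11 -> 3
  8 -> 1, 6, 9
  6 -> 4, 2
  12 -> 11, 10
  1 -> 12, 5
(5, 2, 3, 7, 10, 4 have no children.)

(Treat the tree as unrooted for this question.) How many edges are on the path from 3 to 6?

5

Walking from 3: 3 - 11 - 12 - 1 - 8 - 6. Length 5.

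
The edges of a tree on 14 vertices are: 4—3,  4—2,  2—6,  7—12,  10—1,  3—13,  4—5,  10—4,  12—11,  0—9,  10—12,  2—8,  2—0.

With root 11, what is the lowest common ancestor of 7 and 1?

7's ancestor chain is 7, 12, 11 and 1's is 1, 10, 12, 11; they first meet at 12.

12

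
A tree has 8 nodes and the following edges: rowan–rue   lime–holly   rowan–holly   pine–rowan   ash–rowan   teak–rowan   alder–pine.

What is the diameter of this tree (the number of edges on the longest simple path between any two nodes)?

4

Starting from alder, a farthest node is lime at distance 4.
One longest path: alder-pine-rowan-holly-lime.
So the diameter is 4.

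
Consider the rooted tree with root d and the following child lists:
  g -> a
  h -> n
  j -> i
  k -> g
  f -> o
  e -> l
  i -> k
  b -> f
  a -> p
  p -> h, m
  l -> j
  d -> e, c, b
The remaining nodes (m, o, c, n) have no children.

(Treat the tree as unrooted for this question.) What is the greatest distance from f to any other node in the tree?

12

A farthest node from f is n.
The path f – b – d – e – l – j – i – k – g – a – p – h – n has 12 edges.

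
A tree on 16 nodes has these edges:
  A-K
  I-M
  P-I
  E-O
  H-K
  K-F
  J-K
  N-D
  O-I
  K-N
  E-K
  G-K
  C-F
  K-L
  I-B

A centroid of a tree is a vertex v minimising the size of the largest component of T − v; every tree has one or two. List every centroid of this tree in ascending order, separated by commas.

K

If K is removed the pieces have sizes 6, 2, 2, 1, 1, 1, 1, 1, all ≤ ⌊16/2⌋ = 8.
No neighbour of K does as well, so K is the unique centroid.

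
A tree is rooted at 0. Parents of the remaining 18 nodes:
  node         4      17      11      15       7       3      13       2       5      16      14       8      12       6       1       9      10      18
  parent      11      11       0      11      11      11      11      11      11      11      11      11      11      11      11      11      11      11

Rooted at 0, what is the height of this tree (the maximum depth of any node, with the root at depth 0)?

A deepest node is 15, reached by 0-11-15.
That path has 2 edges, so the height is 2.

2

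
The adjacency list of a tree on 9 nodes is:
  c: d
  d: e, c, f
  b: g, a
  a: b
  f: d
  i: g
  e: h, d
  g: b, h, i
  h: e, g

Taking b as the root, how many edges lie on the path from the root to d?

Path from b to d: b–g–h–e–d, which has 4 edges.

4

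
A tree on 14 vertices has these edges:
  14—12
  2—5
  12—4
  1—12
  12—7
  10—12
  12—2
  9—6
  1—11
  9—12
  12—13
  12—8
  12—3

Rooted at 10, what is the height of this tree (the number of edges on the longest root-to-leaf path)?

The longest root-to-leaf path is 10–12–9–6 (3 edges).

3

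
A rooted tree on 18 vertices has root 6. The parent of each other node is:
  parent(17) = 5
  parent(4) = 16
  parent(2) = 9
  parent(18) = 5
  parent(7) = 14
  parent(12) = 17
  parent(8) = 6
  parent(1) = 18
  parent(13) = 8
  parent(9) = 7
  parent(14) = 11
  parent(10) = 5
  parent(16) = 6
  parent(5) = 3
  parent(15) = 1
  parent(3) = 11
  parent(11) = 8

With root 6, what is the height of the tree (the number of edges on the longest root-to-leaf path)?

7

15 sits deepest: 6–8–11–3–5–18–1–15 — 7 edges from the root.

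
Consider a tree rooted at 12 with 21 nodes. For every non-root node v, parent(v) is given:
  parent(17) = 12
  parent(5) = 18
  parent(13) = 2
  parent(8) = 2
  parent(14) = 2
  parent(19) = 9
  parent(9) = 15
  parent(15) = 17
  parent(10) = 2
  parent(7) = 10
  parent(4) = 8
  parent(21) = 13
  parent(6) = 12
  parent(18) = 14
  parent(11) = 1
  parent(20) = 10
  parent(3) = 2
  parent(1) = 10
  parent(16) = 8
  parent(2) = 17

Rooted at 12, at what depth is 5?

5

Path from 12 to 5: 12 → 17 → 2 → 14 → 18 → 5, which has 5 edges.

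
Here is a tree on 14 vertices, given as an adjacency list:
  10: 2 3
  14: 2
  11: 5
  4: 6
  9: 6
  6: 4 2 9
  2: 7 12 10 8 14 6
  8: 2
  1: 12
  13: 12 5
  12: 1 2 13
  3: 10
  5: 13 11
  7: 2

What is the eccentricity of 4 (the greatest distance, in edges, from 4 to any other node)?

Distances from 4 peak at 6, attained at 11.
4–6–2–12–13–5–11

6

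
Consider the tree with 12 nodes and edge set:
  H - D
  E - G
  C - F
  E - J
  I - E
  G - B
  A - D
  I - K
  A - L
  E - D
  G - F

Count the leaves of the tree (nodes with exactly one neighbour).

6

The leaves are B, C, H, J, K, L.
That is 6 leaves.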